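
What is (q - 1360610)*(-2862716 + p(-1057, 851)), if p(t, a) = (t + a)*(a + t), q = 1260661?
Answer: 281884165720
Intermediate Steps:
p(t, a) = (a + t)**2 (p(t, a) = (a + t)*(a + t) = (a + t)**2)
(q - 1360610)*(-2862716 + p(-1057, 851)) = (1260661 - 1360610)*(-2862716 + (851 - 1057)**2) = -99949*(-2862716 + (-206)**2) = -99949*(-2862716 + 42436) = -99949*(-2820280) = 281884165720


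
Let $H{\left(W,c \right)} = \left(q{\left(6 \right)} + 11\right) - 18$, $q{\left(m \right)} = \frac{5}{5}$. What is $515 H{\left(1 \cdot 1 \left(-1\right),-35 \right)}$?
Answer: $-3090$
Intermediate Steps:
$q{\left(m \right)} = 1$ ($q{\left(m \right)} = 5 \cdot \frac{1}{5} = 1$)
$H{\left(W,c \right)} = -6$ ($H{\left(W,c \right)} = \left(1 + 11\right) - 18 = 12 - 18 = -6$)
$515 H{\left(1 \cdot 1 \left(-1\right),-35 \right)} = 515 \left(-6\right) = -3090$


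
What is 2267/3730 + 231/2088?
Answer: 932521/1298040 ≈ 0.71841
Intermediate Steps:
2267/3730 + 231/2088 = 2267*(1/3730) + 231*(1/2088) = 2267/3730 + 77/696 = 932521/1298040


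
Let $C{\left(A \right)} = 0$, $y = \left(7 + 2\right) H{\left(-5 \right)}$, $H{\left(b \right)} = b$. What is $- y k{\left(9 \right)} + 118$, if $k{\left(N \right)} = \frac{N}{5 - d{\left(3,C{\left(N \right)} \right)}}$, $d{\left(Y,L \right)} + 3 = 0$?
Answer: $\frac{1349}{8} \approx 168.63$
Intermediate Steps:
$y = -45$ ($y = \left(7 + 2\right) \left(-5\right) = 9 \left(-5\right) = -45$)
$d{\left(Y,L \right)} = -3$ ($d{\left(Y,L \right)} = -3 + 0 = -3$)
$k{\left(N \right)} = \frac{N}{8}$ ($k{\left(N \right)} = \frac{N}{5 - -3} = \frac{N}{5 + 3} = \frac{N}{8}$)
$- y k{\left(9 \right)} + 118 = \left(-1\right) \left(-45\right) \frac{1}{8} \cdot 9 + 118 = 45 \cdot \frac{9}{8} + 118 = \frac{405}{8} + 118 = \frac{1349}{8}$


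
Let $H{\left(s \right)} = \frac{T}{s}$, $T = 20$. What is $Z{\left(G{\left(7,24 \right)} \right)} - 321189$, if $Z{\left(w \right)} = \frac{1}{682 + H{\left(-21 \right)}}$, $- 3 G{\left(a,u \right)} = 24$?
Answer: $- \frac{4593645057}{14302} \approx -3.2119 \cdot 10^{5}$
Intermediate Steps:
$G{\left(a,u \right)} = -8$ ($G{\left(a,u \right)} = \left(- \frac{1}{3}\right) 24 = -8$)
$H{\left(s \right)} = \frac{20}{s}$
$Z{\left(w \right)} = \frac{21}{14302}$ ($Z{\left(w \right)} = \frac{1}{682 + \frac{20}{-21}} = \frac{1}{682 + 20 \left(- \frac{1}{21}\right)} = \frac{1}{682 - \frac{20}{21}} = \frac{1}{\frac{14302}{21}} = \frac{21}{14302}$)
$Z{\left(G{\left(7,24 \right)} \right)} - 321189 = \frac{21}{14302} - 321189 = - \frac{4593645057}{14302}$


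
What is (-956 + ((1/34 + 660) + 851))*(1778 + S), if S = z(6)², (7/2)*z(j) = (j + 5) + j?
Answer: 832947069/833 ≈ 9.9994e+5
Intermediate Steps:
z(j) = 10/7 + 4*j/7 (z(j) = 2*((j + 5) + j)/7 = 2*((5 + j) + j)/7 = 2*(5 + 2*j)/7 = 10/7 + 4*j/7)
S = 1156/49 (S = (10/7 + (4/7)*6)² = (10/7 + 24/7)² = (34/7)² = 1156/49 ≈ 23.592)
(-956 + ((1/34 + 660) + 851))*(1778 + S) = (-956 + ((1/34 + 660) + 851))*(1778 + 1156/49) = (-956 + ((1/34 + 660) + 851))*(88278/49) = (-956 + (22441/34 + 851))*(88278/49) = (-956 + 51375/34)*(88278/49) = (18871/34)*(88278/49) = 832947069/833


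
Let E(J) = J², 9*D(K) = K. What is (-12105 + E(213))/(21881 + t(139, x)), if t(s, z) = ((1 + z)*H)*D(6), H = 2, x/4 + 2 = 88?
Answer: 1008/677 ≈ 1.4889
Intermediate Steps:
x = 344 (x = -8 + 4*88 = -8 + 352 = 344)
D(K) = K/9
t(s, z) = 4/3 + 4*z/3 (t(s, z) = ((1 + z)*2)*((⅑)*6) = (2 + 2*z)*(⅔) = 4/3 + 4*z/3)
(-12105 + E(213))/(21881 + t(139, x)) = (-12105 + 213²)/(21881 + (4/3 + (4/3)*344)) = (-12105 + 45369)/(21881 + (4/3 + 1376/3)) = 33264/(21881 + 460) = 33264/22341 = 33264*(1/22341) = 1008/677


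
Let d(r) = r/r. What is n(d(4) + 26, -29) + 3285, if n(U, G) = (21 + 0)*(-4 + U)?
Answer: 3768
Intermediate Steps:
d(r) = 1
n(U, G) = -84 + 21*U (n(U, G) = 21*(-4 + U) = -84 + 21*U)
n(d(4) + 26, -29) + 3285 = (-84 + 21*(1 + 26)) + 3285 = (-84 + 21*27) + 3285 = (-84 + 567) + 3285 = 483 + 3285 = 3768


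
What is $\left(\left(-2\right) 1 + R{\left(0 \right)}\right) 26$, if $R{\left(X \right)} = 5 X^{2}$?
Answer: $-52$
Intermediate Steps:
$\left(\left(-2\right) 1 + R{\left(0 \right)}\right) 26 = \left(\left(-2\right) 1 + 5 \cdot 0^{2}\right) 26 = \left(-2 + 5 \cdot 0\right) 26 = \left(-2 + 0\right) 26 = \left(-2\right) 26 = -52$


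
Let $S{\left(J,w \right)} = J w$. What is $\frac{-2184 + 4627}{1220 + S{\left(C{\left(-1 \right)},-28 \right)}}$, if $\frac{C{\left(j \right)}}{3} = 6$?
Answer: $\frac{2443}{716} \approx 3.412$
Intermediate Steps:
$C{\left(j \right)} = 18$ ($C{\left(j \right)} = 3 \cdot 6 = 18$)
$\frac{-2184 + 4627}{1220 + S{\left(C{\left(-1 \right)},-28 \right)}} = \frac{-2184 + 4627}{1220 + 18 \left(-28\right)} = \frac{2443}{1220 - 504} = \frac{2443}{716}$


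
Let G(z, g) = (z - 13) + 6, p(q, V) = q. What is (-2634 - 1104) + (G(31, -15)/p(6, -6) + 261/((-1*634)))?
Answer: -2367617/634 ≈ -3734.4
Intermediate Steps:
G(z, g) = -7 + z (G(z, g) = (-13 + z) + 6 = -7 + z)
(-2634 - 1104) + (G(31, -15)/p(6, -6) + 261/((-1*634))) = (-2634 - 1104) + ((-7 + 31)/6 + 261/((-1*634))) = -3738 + (24*(1/6) + 261/(-634)) = -3738 + (4 + 261*(-1/634)) = -3738 + (4 - 261/634) = -3738 + 2275/634 = -2367617/634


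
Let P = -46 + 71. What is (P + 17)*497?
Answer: 20874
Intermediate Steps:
P = 25
(P + 17)*497 = (25 + 17)*497 = 42*497 = 20874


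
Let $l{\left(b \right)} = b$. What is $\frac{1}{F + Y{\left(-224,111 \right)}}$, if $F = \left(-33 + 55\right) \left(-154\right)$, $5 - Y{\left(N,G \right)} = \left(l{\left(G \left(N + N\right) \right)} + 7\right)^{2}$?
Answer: $- \frac{1}{2472181224} \approx -4.045 \cdot 10^{-10}$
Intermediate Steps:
$Y{\left(N,G \right)} = 5 - \left(7 + 2 G N\right)^{2}$ ($Y{\left(N,G \right)} = 5 - \left(G \left(N + N\right) + 7\right)^{2} = 5 - \left(G 2 N + 7\right)^{2} = 5 - \left(2 G N + 7\right)^{2} = 5 - \left(7 + 2 G N\right)^{2}$)
$F = -3388$ ($F = 22 \left(-154\right) = -3388$)
$\frac{1}{F + Y{\left(-224,111 \right)}} = \frac{1}{-3388 + \left(5 - \left(7 + 2 \cdot 111 \left(-224\right)\right)^{2}\right)} = \frac{1}{-3388 + \left(5 - \left(7 - 49728\right)^{2}\right)} = \frac{1}{-3388 + \left(5 - \left(-49721\right)^{2}\right)} = \frac{1}{-3388 + \left(5 - 2472177841\right)} = \frac{1}{-3388 - 2472177836} = \frac{1}{-2472181224} = - \frac{1}{2472181224}$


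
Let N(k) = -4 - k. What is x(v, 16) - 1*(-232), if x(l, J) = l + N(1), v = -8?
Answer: 219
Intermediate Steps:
x(l, J) = -5 + l (x(l, J) = l + (-4 - 1*1) = l + (-4 - 1) = l - 5 = -5 + l)
x(v, 16) - 1*(-232) = (-5 - 8) - 1*(-232) = -13 + 232 = 219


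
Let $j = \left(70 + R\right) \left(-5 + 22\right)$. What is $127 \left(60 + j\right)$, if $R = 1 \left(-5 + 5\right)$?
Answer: $158750$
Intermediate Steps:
$R = 0$ ($R = 1 \cdot 0 = 0$)
$j = 1190$ ($j = \left(70 + 0\right) \left(-5 + 22\right) = 70 \cdot 17 = 1190$)
$127 \left(60 + j\right) = 127 \left(60 + 1190\right) = 127 \cdot 1250 = 158750$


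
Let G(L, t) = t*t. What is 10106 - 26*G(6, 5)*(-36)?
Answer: 33506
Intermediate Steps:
G(L, t) = t²
10106 - 26*G(6, 5)*(-36) = 10106 - 26*5²*(-36) = 10106 - 26*25*(-36) = 10106 - 650*(-36) = 10106 + 23400 = 33506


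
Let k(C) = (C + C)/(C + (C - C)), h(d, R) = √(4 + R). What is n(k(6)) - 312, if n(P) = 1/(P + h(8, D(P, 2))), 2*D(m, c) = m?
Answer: -314 + √5 ≈ -311.76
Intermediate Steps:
D(m, c) = m/2
k(C) = 2 (k(C) = (2*C)/(C + 0) = (2*C)/C = 2)
n(P) = 1/(P + √(4 + P/2))
n(k(6)) - 312 = 2/(2*2 + √2*√(8 + 2)) - 312 = 2/(4 + √2*√10) - 312 = 2/(4 + 2*√5) - 312 = -312 + 2/(4 + 2*√5)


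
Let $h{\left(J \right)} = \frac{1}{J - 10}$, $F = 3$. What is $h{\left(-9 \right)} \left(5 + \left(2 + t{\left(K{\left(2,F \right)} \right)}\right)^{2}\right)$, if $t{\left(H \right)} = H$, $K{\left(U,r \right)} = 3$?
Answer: $- \frac{30}{19} \approx -1.5789$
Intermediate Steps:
$h{\left(J \right)} = \frac{1}{-10 + J}$
$h{\left(-9 \right)} \left(5 + \left(2 + t{\left(K{\left(2,F \right)} \right)}\right)^{2}\right) = \frac{5 + \left(2 + 3\right)^{2}}{-10 - 9} = \frac{5 + 5^{2}}{-19} = - \frac{5 + 25}{19} = \left(- \frac{1}{19}\right) 30 = - \frac{30}{19}$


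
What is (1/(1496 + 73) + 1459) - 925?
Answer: 837847/1569 ≈ 534.00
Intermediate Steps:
(1/(1496 + 73) + 1459) - 925 = (1/1569 + 1459) - 925 = 2289172/1569 - 925 = 837847/1569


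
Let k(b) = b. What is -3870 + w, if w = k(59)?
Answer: -3811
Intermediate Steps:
w = 59
-3870 + w = -3870 + 59 = -3811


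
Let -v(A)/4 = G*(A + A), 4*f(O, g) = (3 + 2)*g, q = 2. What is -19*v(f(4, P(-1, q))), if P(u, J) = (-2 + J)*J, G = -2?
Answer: 0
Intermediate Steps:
P(u, J) = J*(-2 + J)
f(O, g) = 5*g/4 (f(O, g) = ((3 + 2)*g)/4 = (5*g)/4 = 5*g/4)
v(A) = 16*A (v(A) = -(-8)*(A + A) = -(-8)*2*A = -(-16)*A = 16*A)
-19*v(f(4, P(-1, q))) = -304*5*(2*(-2 + 2))/4 = -304*5*(2*0)/4 = -304*(5/4)*0 = -304*0 = -19*0 = 0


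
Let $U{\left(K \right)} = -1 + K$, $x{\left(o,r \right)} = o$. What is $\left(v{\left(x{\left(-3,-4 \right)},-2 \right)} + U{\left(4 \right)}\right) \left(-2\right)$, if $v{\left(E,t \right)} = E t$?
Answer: $-18$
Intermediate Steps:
$\left(v{\left(x{\left(-3,-4 \right)},-2 \right)} + U{\left(4 \right)}\right) \left(-2\right) = \left(\left(-3\right) \left(-2\right) + \left(-1 + 4\right)\right) \left(-2\right) = \left(6 + 3\right) \left(-2\right) = 9 \left(-2\right) = -18$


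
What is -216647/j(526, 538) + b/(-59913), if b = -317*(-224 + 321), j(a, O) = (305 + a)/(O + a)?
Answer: -14522254835/52353 ≈ -2.7739e+5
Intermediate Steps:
j(a, O) = (305 + a)/(O + a)
b = -30749 (b = -317*97 = -30749)
-216647/j(526, 538) + b/(-59913) = -216647*(538 + 526)/(305 + 526) - 30749/(-59913) = -216647/(831/1064) - 30749*(-1/59913) = -216647/((1/1064)*831) + 97/189 = -216647/831/1064 + 97/189 = -216647*1064/831 + 97/189 = -230512408/831 + 97/189 = -14522254835/52353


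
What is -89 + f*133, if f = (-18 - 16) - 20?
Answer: -7271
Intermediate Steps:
f = -54 (f = -34 - 20 = -54)
-89 + f*133 = -89 - 54*133 = -89 - 7182 = -7271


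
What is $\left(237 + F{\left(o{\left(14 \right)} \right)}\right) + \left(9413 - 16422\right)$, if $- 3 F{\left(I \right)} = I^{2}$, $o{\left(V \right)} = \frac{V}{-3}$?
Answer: $- \frac{183040}{27} \approx -6779.3$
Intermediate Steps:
$o{\left(V \right)} = - \frac{V}{3}$ ($o{\left(V \right)} = V \left(- \frac{1}{3}\right) = - \frac{V}{3}$)
$F{\left(I \right)} = - \frac{I^{2}}{3}$
$\left(237 + F{\left(o{\left(14 \right)} \right)}\right) + \left(9413 - 16422\right) = \left(237 - \frac{\left(\left(- \frac{1}{3}\right) 14\right)^{2}}{3}\right) + \left(9413 - 16422\right) = \left(237 - \frac{\left(- \frac{14}{3}\right)^{2}}{3}\right) - 7009 = \left(237 - \frac{196}{27}\right) - 7009 = \frac{6203}{27} - 7009 = - \frac{183040}{27}$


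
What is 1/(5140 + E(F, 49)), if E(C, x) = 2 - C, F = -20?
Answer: 1/5162 ≈ 0.00019372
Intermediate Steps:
1/(5140 + E(F, 49)) = 1/(5140 + (2 - 1*(-20))) = 1/(5140 + (2 + 20)) = 1/(5140 + 22) = 1/5162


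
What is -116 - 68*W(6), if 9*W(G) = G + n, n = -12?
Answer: -212/3 ≈ -70.667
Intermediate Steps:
W(G) = -4/3 + G/9 (W(G) = (G - 12)/9 = (-12 + G)/9 = -4/3 + G/9)
-116 - 68*W(6) = -116 - 68*(-4/3 + (⅑)*6) = -116 - 68*(-4/3 + ⅔) = -116 - 68*(-⅔) = -116 + 136/3 = -212/3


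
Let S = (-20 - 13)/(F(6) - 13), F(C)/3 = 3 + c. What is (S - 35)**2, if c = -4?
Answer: 277729/256 ≈ 1084.9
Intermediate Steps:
F(C) = -3 (F(C) = 3*(3 - 4) = 3*(-1) = -3)
S = 33/16 (S = (-20 - 13)/(-3 - 13) = -33/(-16) = -33*(-1/16) = 33/16 ≈ 2.0625)
(S - 35)**2 = (33/16 - 35)**2 = (-527/16)**2 = 277729/256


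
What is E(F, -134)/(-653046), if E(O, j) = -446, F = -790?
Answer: 223/326523 ≈ 0.00068295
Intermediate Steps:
E(F, -134)/(-653046) = -446/(-653046) = -446*(-1/653046) = 223/326523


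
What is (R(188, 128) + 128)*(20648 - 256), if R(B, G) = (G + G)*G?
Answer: 670815232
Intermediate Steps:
R(B, G) = 2*G**2 (R(B, G) = (2*G)*G = 2*G**2)
(R(188, 128) + 128)*(20648 - 256) = (2*128**2 + 128)*(20648 - 256) = (2*16384 + 128)*20392 = (32768 + 128)*20392 = 32896*20392 = 670815232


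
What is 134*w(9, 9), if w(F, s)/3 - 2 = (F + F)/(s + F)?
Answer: 1206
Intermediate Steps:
w(F, s) = 6 + 6*F/(F + s) (w(F, s) = 6 + 3*((F + F)/(s + F)) = 6 + 3*((2*F)/(F + s)) = 6 + 3*(2*F/(F + s)) = 6 + 6*F/(F + s))
134*w(9, 9) = 134*(6*(9 + 2*9)/(9 + 9)) = 134*(6*(9 + 18)/18) = 134*(6*(1/18)*27) = 134*9 = 1206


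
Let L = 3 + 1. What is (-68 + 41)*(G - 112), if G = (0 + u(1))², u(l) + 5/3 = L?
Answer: 2877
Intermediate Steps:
L = 4
u(l) = 7/3 (u(l) = -5/3 + 4 = 7/3)
G = 49/9 (G = (0 + 7/3)² = (7/3)² = 49/9 ≈ 5.4444)
(-68 + 41)*(G - 112) = (-68 + 41)*(49/9 - 112) = -27*(-959/9) = 2877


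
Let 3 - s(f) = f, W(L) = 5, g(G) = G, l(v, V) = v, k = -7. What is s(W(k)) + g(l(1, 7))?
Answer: -1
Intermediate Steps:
s(f) = 3 - f
s(W(k)) + g(l(1, 7)) = (3 - 1*5) + 1 = (3 - 5) + 1 = -2 + 1 = -1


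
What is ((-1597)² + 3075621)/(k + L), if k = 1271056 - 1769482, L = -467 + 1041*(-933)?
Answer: -2813015/735073 ≈ -3.8269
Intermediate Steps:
L = -971720 (L = -467 - 971253 = -971720)
k = -498426
((-1597)² + 3075621)/(k + L) = ((-1597)² + 3075621)/(-498426 - 971720) = (2550409 + 3075621)/(-1470146) = 5626030*(-1/1470146) = -2813015/735073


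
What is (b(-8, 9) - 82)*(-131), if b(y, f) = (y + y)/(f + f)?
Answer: 97726/9 ≈ 10858.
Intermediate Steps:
b(y, f) = y/f (b(y, f) = (2*y)/((2*f)) = (2*y)*(1/(2*f)) = y/f)
(b(-8, 9) - 82)*(-131) = (-8/9 - 82)*(-131) = -746/9*(-131) = 97726/9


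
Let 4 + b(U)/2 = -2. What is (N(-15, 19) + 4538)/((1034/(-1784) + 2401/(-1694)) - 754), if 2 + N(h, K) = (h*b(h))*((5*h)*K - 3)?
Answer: 3893323104/11656609 ≈ 334.00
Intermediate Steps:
b(U) = -12 (b(U) = -8 + 2*(-2) = -8 - 4 = -12)
N(h, K) = -2 - 12*h*(-3 + 5*K*h) (N(h, K) = -2 + (h*(-12))*((5*h)*K - 3) = -2 + (-12*h)*(5*K*h - 3) = -2 + (-12*h)*(-3 + 5*K*h) = -2 - 12*h*(-3 + 5*K*h))
(N(-15, 19) + 4538)/((1034/(-1784) + 2401/(-1694)) - 754) = ((-2 + 36*(-15) - 60*19*(-15)²) + 4538)/((1034/(-1784) + 2401/(-1694)) - 754) = ((-2 - 540 - 60*19*225) + 4538)/((1034*(-1/1784) + 2401*(-1/1694)) - 754) = ((-2 - 540 - 256500) + 4538)/((-517/892 - 343/242) - 754) = (-257042 + 4538)/(-215535/107932 - 754) = -252504/(-81596263/107932) = -252504*(-107932/81596263) = 3893323104/11656609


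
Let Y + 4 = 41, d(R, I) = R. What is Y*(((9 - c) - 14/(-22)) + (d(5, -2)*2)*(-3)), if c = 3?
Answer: -9509/11 ≈ -864.45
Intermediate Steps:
Y = 37 (Y = -4 + 41 = 37)
Y*(((9 - c) - 14/(-22)) + (d(5, -2)*2)*(-3)) = 37*(((9 - 1*3) - 14/(-22)) + (5*2)*(-3)) = 37*(((9 - 3) - 14*(-1)/22) + 10*(-3)) = 37*((6 - 1*(-7/11)) - 30) = 37*((6 + 7/11) - 30) = 37*(73/11 - 30) = 37*(-257/11) = -9509/11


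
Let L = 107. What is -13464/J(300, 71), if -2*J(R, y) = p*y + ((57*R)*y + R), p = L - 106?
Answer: 26928/1214471 ≈ 0.022173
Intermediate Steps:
p = 1 (p = 107 - 106 = 1)
J(R, y) = -R/2 - y/2 - 57*R*y/2 (J(R, y) = -(1*y + ((57*R)*y + R))/2 = -(y + (57*R*y + R))/2 = -(y + (R + 57*R*y))/2 = -(R + y + 57*R*y)/2 = -R/2 - y/2 - 57*R*y/2)
-13464/J(300, 71) = -13464/(-½*300 - ½*71 - 57/2*300*71) = -13464/(-150 - 71/2 - 607050) = -13464/(-1214471/2) = -13464*(-2/1214471) = 26928/1214471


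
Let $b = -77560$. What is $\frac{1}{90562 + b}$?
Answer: $\frac{1}{13002} \approx 7.6911 \cdot 10^{-5}$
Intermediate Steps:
$\frac{1}{90562 + b} = \frac{1}{90562 - 77560} = \frac{1}{13002}$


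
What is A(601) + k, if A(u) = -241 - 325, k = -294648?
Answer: -295214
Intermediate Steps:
A(u) = -566
A(601) + k = -566 - 294648 = -295214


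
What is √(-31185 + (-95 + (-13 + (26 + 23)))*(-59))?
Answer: 2*I*√6926 ≈ 166.45*I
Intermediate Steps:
√(-31185 + (-95 + (-13 + (26 + 23)))*(-59)) = √(-31185 + (-95 + (-13 + 49))*(-59)) = √(-31185 + (-95 + 36)*(-59)) = √(-31185 - 59*(-59)) = √(-31185 + 3481) = √(-27704) = 2*I*√6926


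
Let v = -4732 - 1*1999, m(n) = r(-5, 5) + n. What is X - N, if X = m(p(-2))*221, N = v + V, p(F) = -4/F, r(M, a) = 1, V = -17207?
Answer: 24601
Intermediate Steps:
m(n) = 1 + n
v = -6731 (v = -4732 - 1999 = -6731)
N = -23938 (N = -6731 - 17207 = -23938)
X = 663 (X = (1 - 4/(-2))*221 = (1 - 4*(-½))*221 = (1 + 2)*221 = 3*221 = 663)
X - N = 663 - 1*(-23938) = 663 + 23938 = 24601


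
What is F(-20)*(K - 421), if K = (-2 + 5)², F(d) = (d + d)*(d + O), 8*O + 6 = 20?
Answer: -300760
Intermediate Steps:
O = 7/4 (O = -¾ + (⅛)*20 = -¾ + 5/2 = 7/4 ≈ 1.7500)
F(d) = 2*d*(7/4 + d) (F(d) = (d + d)*(d + 7/4) = (2*d)*(7/4 + d) = 2*d*(7/4 + d))
K = 9 (K = 3² = 9)
F(-20)*(K - 421) = ((½)*(-20)*(7 + 4*(-20)))*(9 - 421) = ((½)*(-20)*(7 - 80))*(-412) = ((½)*(-20)*(-73))*(-412) = 730*(-412) = -300760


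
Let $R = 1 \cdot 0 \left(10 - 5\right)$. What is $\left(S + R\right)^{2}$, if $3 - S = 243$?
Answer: $57600$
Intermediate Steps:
$S = -240$ ($S = 3 - 243 = -240$)
$R = 0$ ($R = 0 \cdot 5 = 0$)
$\left(S + R\right)^{2} = \left(-240 + 0\right)^{2} = \left(-240\right)^{2} = 57600$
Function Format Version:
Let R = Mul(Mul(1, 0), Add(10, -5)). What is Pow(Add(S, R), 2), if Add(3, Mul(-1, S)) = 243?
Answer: 57600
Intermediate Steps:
S = -240 (S = Add(3, Mul(-1, 243)) = Add(3, -243) = -240)
R = 0 (R = Mul(0, 5) = 0)
Pow(Add(S, R), 2) = Pow(Add(-240, 0), 2) = Pow(-240, 2) = 57600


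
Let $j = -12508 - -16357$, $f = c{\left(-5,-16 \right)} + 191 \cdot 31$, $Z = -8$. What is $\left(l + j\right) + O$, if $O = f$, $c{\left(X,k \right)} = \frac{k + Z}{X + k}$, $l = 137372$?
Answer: $\frac{1030002}{7} \approx 1.4714 \cdot 10^{5}$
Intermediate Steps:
$c{\left(X,k \right)} = \frac{-8 + k}{X + k}$ ($c{\left(X,k \right)} = \frac{k - 8}{X + k} = \frac{-8 + k}{X + k}$)
$f = \frac{41455}{7}$ ($f = \frac{-8 - 16}{-5 - 16} + 191 \cdot 31 = \frac{1}{-21} \left(-24\right) + 5921 = \left(- \frac{1}{21}\right) \left(-24\right) + 5921 = \frac{8}{7} + 5921 = \frac{41455}{7} \approx 5922.1$)
$j = 3849$ ($j = -12508 + 16357 = 3849$)
$O = \frac{41455}{7} \approx 5922.1$
$\left(l + j\right) + O = \left(137372 + 3849\right) + \frac{41455}{7} = 141221 + \frac{41455}{7} = \frac{1030002}{7}$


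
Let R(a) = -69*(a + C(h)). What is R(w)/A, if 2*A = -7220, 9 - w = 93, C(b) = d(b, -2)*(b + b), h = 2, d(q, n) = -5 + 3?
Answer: -3174/1805 ≈ -1.7584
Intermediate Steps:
d(q, n) = -2
C(b) = -4*b (C(b) = -2*(b + b) = -4*b)
w = -84 (w = 9 - 1*93 = 9 - 93 = -84)
A = -3610 (A = (1/2)*(-7220) = -3610)
R(a) = 552 - 69*a (R(a) = -69*(a - 4*2) = -69*(a - 8) = -69*(-8 + a) = 552 - 69*a)
R(w)/A = (552 - 69*(-84))/(-3610) = (552 + 5796)*(-1/3610) = 6348*(-1/3610) = -3174/1805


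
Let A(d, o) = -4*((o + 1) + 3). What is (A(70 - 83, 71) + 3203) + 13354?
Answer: 16257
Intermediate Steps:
A(d, o) = -16 - 4*o (A(d, o) = -4*((1 + o) + 3) = -4*(4 + o) = -16 - 4*o)
(A(70 - 83, 71) + 3203) + 13354 = ((-16 - 4*71) + 3203) + 13354 = ((-16 - 284) + 3203) + 13354 = (-300 + 3203) + 13354 = 2903 + 13354 = 16257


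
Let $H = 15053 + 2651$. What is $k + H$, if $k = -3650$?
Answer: $14054$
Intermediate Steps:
$H = 17704$
$k + H = -3650 + 17704 = 14054$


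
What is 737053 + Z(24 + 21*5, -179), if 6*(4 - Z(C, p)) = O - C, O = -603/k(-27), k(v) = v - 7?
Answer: 50121137/68 ≈ 7.3708e+5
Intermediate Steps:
k(v) = -7 + v
O = 603/34 (O = -603/(-7 - 27) = -603/(-34) = -603*(-1/34) = 603/34 ≈ 17.735)
Z(C, p) = 71/68 + C/6 (Z(C, p) = 4 - (603/34 - C)/6 = 4 + (-201/68 + C/6) = 71/68 + C/6)
737053 + Z(24 + 21*5, -179) = 737053 + (71/68 + (24 + 21*5)/6) = 737053 + (71/68 + (24 + 105)/6) = 737053 + (71/68 + (⅙)*129) = 737053 + (71/68 + 43/2) = 737053 + 1533/68 = 50121137/68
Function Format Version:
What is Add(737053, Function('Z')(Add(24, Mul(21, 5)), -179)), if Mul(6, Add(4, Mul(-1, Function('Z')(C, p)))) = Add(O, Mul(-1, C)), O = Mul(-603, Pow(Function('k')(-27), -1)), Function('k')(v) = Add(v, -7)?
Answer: Rational(50121137, 68) ≈ 7.3708e+5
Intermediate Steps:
Function('k')(v) = Add(-7, v)
O = Rational(603, 34) (O = Mul(-603, Pow(Add(-7, -27), -1)) = Mul(-603, Pow(-34, -1)) = Mul(-603, Rational(-1, 34)) = Rational(603, 34) ≈ 17.735)
Function('Z')(C, p) = Add(Rational(71, 68), Mul(Rational(1, 6), C)) (Function('Z')(C, p) = Add(4, Mul(Rational(-1, 6), Add(Rational(603, 34), Mul(-1, C)))) = Add(4, Add(Rational(-201, 68), Mul(Rational(1, 6), C))) = Add(Rational(71, 68), Mul(Rational(1, 6), C)))
Add(737053, Function('Z')(Add(24, Mul(21, 5)), -179)) = Add(737053, Add(Rational(71, 68), Mul(Rational(1, 6), Add(24, Mul(21, 5))))) = Add(737053, Add(Rational(71, 68), Mul(Rational(1, 6), Add(24, 105)))) = Add(737053, Add(Rational(71, 68), Mul(Rational(1, 6), 129))) = Add(737053, Add(Rational(71, 68), Rational(43, 2))) = Add(737053, Rational(1533, 68)) = Rational(50121137, 68)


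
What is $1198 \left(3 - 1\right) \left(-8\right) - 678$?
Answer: $-19846$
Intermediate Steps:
$1198 \left(3 - 1\right) \left(-8\right) - 678 = 1198 \cdot 2 \left(-8\right) - 678 = 1198 \left(-16\right) - 678 = -19168 - 678 = -19846$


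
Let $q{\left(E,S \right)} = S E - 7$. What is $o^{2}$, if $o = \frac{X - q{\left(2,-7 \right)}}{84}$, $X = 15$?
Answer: $\frac{9}{49} \approx 0.18367$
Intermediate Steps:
$q{\left(E,S \right)} = -7 + E S$ ($q{\left(E,S \right)} = E S - 7 = -7 + E S$)
$o = \frac{3}{7}$ ($o = \frac{15 - \left(-7 + 2 \left(-7\right)\right)}{84} = \left(15 - \left(-7 - 14\right)\right) \frac{1}{84} = \left(15 - -21\right) \frac{1}{84} = \left(15 + 21\right) \frac{1}{84} = 36 \cdot \frac{1}{84} = \frac{3}{7} \approx 0.42857$)
$o^{2} = \left(\frac{3}{7}\right)^{2} = \frac{9}{49}$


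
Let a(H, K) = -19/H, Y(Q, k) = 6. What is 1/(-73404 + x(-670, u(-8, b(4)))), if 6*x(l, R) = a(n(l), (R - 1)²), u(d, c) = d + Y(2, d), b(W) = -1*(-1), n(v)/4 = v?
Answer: -16080/1180336301 ≈ -1.3623e-5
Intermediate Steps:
n(v) = 4*v
b(W) = 1
u(d, c) = 6 + d (u(d, c) = d + 6 = 6 + d)
x(l, R) = -19/(24*l) (x(l, R) = (-19*1/(4*l))/6 = (-19/(4*l))/6 = -19/(24*l))
1/(-73404 + x(-670, u(-8, b(4)))) = 1/(-73404 - 19/24/(-670)) = 1/(-73404 - 19/24*(-1/670)) = 1/(-73404 + 19/16080) = 1/(-1180336301/16080) = -16080/1180336301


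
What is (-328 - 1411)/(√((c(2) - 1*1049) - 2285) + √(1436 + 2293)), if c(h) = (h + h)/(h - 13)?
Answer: -19129/(11*√3729 + I*√403458) ≈ -15.034 + 14.217*I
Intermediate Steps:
c(h) = 2*h/(-13 + h) (c(h) = (2*h)/(-13 + h) = 2*h/(-13 + h))
(-328 - 1411)/(√((c(2) - 1*1049) - 2285) + √(1436 + 2293)) = (-328 - 1411)/(√((2*2/(-13 + 2) - 1*1049) - 2285) + √(1436 + 2293)) = -1739/(√((2*2/(-11) - 1049) - 2285) + √3729) = -1739/(√((2*2*(-1/11) - 1049) - 2285) + √3729) = -1739/(√((-4/11 - 1049) - 2285) + √3729) = -1739/(√(-11543/11 - 2285) + √3729) = -1739/(√(-36678/11) + √3729) = -1739/(I*√403458/11 + √3729) = -1739/(√3729 + I*√403458/11)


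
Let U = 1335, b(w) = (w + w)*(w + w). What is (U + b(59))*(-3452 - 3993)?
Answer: -113603255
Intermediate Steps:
b(w) = 4*w**2 (b(w) = (2*w)*(2*w) = 4*w**2)
(U + b(59))*(-3452 - 3993) = (1335 + 4*59**2)*(-3452 - 3993) = (1335 + 4*3481)*(-7445) = (1335 + 13924)*(-7445) = 15259*(-7445) = -113603255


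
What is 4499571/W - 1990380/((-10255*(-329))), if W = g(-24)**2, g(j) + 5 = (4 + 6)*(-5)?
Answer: 61939017141/41657275 ≈ 1486.9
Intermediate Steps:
g(j) = -55 (g(j) = -5 + (4 + 6)*(-5) = -5 + 10*(-5) = -5 - 50 = -55)
W = 3025 (W = (-55)**2 = 3025)
4499571/W - 1990380/((-10255*(-329))) = 4499571/3025 - 1990380/((-10255*(-329))) = 4499571*(1/3025) - 1990380/3373895 = 4499571/3025 - 1990380*1/3373895 = 4499571/3025 - 8124/13771 = 61939017141/41657275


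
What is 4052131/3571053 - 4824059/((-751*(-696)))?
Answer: -1678770855439/207397235432 ≈ -8.0945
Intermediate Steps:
4052131/3571053 - 4824059/((-751*(-696))) = 4052131*(1/3571053) - 4824059/522696 = 4052131/3571053 - 4824059*1/522696 = 4052131/3571053 - 4824059/522696 = -1678770855439/207397235432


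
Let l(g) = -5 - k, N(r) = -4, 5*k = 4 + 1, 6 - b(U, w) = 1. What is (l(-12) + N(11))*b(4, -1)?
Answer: -50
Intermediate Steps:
b(U, w) = 5 (b(U, w) = 6 - 1*1 = 6 - 1 = 5)
k = 1 (k = (4 + 1)/5 = (1/5)*5 = 1)
l(g) = -6 (l(g) = -5 - 1*1 = -5 - 1 = -6)
(l(-12) + N(11))*b(4, -1) = (-6 - 4)*5 = -10*5 = -50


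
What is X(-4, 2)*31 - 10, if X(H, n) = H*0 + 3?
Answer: 83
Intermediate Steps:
X(H, n) = 3 (X(H, n) = 0 + 3 = 3)
X(-4, 2)*31 - 10 = 3*31 - 10 = 93 - 10 = 83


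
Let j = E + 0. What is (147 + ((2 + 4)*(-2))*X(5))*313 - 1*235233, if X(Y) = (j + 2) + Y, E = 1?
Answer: -219270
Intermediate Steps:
j = 1 (j = 1 + 0 = 1)
X(Y) = 3 + Y (X(Y) = (1 + 2) + Y = 3 + Y)
(147 + ((2 + 4)*(-2))*X(5))*313 - 1*235233 = (147 + ((2 + 4)*(-2))*(3 + 5))*313 - 1*235233 = (147 + (6*(-2))*8)*313 - 235233 = (147 - 12*8)*313 - 235233 = (147 - 96)*313 - 235233 = 51*313 - 235233 = 15963 - 235233 = -219270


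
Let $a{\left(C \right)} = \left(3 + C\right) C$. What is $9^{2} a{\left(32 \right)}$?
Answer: $90720$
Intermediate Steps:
$a{\left(C \right)} = C \left(3 + C\right)$
$9^{2} a{\left(32 \right)} = 9^{2} \cdot 32 \left(3 + 32\right) = 81 \cdot 32 \cdot 35 = 81 \cdot 1120 = 90720$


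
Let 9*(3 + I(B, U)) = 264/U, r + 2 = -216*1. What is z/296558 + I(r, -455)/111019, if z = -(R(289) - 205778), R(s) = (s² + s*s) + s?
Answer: 5825053825831/44940676601730 ≈ 0.12962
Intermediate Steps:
R(s) = s + 2*s² (R(s) = (s² + s²) + s = 2*s² + s = s + 2*s²)
r = -218 (r = -2 - 216*1 = -2 - 216 = -218)
I(B, U) = -3 + 88/(3*U) (I(B, U) = -3 + (264/U)/9 = -3 + 88/(3*U))
z = 38447 (z = -(289*(1 + 2*289) - 205778) = -(289*(1 + 578) - 205778) = -(289*579 - 205778) = -(167331 - 205778) = -1*(-38447) = 38447)
z/296558 + I(r, -455)/111019 = 38447/296558 + (-3 + (88/3)/(-455))/111019 = 38447*(1/296558) + (-3 + (88/3)*(-1/455))*(1/111019) = 38447/296558 + (-3 - 88/1365)*(1/111019) = 38447/296558 - 4183/1365*1/111019 = 38447/296558 - 4183/151540935 = 5825053825831/44940676601730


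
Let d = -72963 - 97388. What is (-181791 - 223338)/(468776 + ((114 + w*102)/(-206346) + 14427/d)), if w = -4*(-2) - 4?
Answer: -2373464954425089/2746343017811522 ≈ -0.86423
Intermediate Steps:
w = 4 (w = 8 - 4 = 4)
d = -170351
(-181791 - 223338)/(468776 + ((114 + w*102)/(-206346) + 14427/d)) = (-181791 - 223338)/(468776 + ((114 + 4*102)/(-206346) + 14427/(-170351))) = -405129/(468776 + ((114 + 408)*(-1/206346) + 14427*(-1/170351))) = -405129/(468776 + (522*(-1/206346) - 14427/170351)) = -405129/(468776 + (-87/34391 - 14427/170351)) = -405129/(468776 - 510979494/5858541241) = -405129/2746343017811522/5858541241 = -405129*5858541241/2746343017811522 = -2373464954425089/2746343017811522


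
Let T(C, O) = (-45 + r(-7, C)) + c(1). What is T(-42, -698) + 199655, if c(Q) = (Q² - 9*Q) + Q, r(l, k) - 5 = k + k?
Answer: 199524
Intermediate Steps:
r(l, k) = 5 + 2*k (r(l, k) = 5 + (k + k) = 5 + 2*k)
c(Q) = Q² - 8*Q
T(C, O) = -47 + 2*C (T(C, O) = (-45 + (5 + 2*C)) + 1*(-8 + 1) = (-40 + 2*C) + 1*(-7) = (-40 + 2*C) - 7 = -47 + 2*C)
T(-42, -698) + 199655 = (-47 + 2*(-42)) + 199655 = (-47 - 84) + 199655 = -131 + 199655 = 199524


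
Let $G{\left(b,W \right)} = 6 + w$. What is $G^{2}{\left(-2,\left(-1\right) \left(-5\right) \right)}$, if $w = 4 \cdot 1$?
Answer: $100$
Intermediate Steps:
$w = 4$
$G{\left(b,W \right)} = 10$ ($G{\left(b,W \right)} = 6 + 4 = 10$)
$G^{2}{\left(-2,\left(-1\right) \left(-5\right) \right)} = 10^{2} = 100$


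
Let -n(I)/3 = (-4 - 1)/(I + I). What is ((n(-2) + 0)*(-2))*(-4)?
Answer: -30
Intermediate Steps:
n(I) = 15/(2*I) (n(I) = -3*(-4 - 1)/(I + I) = -(-15)/(2*I) = 15/(2*I))
((n(-2) + 0)*(-2))*(-4) = (((15/2)/(-2) + 0)*(-2))*(-4) = (((15/2)*(-1/2) + 0)*(-2))*(-4) = ((-15/4 + 0)*(-2))*(-4) = -15/4*(-2)*(-4) = (15/2)*(-4) = -30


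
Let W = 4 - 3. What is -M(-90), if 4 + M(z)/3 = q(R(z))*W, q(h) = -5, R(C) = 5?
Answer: 27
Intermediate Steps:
W = 1
M(z) = -27 (M(z) = -12 + 3*(-5*1) = -12 + 3*(-5) = -12 - 15 = -27)
-M(-90) = -1*(-27) = 27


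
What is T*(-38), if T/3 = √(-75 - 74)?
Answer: -114*I*√149 ≈ -1391.5*I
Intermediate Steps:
T = 3*I*√149 (T = 3*√(-75 - 74) = 3*√(-149) = 3*(I*√149) = 3*I*√149 ≈ 36.62*I)
T*(-38) = (3*I*√149)*(-38) = -114*I*√149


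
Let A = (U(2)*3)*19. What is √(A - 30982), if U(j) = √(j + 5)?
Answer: √(-30982 + 57*√7) ≈ 175.59*I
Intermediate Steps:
U(j) = √(5 + j)
A = 57*√7 (A = (√(5 + 2)*3)*19 = (√7*3)*19 = (3*√7)*19 = 57*√7 ≈ 150.81)
√(A - 30982) = √(57*√7 - 30982) = √(-30982 + 57*√7)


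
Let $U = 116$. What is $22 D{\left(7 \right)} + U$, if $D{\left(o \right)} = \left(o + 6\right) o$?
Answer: $2118$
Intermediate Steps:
$D{\left(o \right)} = o \left(6 + o\right)$ ($D{\left(o \right)} = \left(6 + o\right) o = o \left(6 + o\right)$)
$22 D{\left(7 \right)} + U = 22 \cdot 7 \left(6 + 7\right) + 116 = 22 \cdot 7 \cdot 13 + 116 = 22 \cdot 91 + 116 = 2002 + 116 = 2118$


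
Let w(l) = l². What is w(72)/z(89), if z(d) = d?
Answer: 5184/89 ≈ 58.247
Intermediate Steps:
w(72)/z(89) = 72²/89 = 5184*(1/89) = 5184/89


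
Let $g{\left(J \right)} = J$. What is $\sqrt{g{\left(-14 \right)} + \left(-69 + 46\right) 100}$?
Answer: $i \sqrt{2314} \approx 48.104 i$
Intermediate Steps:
$\sqrt{g{\left(-14 \right)} + \left(-69 + 46\right) 100} = \sqrt{-14 + \left(-69 + 46\right) 100} = \sqrt{-14 - 2300} = \sqrt{-2314} = i \sqrt{2314}$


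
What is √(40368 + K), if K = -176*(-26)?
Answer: 212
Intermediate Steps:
K = 4576
√(40368 + K) = √(40368 + 4576) = √44944 = 212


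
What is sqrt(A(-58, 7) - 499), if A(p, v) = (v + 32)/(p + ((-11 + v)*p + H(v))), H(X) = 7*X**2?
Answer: 2*I*sqrt(33339262)/517 ≈ 22.337*I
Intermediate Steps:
A(p, v) = (32 + v)/(p + 7*v**2 + p*(-11 + v)) (A(p, v) = (v + 32)/(p + ((-11 + v)*p + 7*v**2)) = (32 + v)/(p + (p*(-11 + v) + 7*v**2)) = (32 + v)/(p + (7*v**2 + p*(-11 + v))) = (32 + v)/(p + 7*v**2 + p*(-11 + v)))
sqrt(A(-58, 7) - 499) = sqrt((32 + 7)/(-10*(-58) + 7*7**2 - 58*7) - 499) = sqrt(39/(580 + 7*49 - 406) - 499) = sqrt(39/(580 + 343 - 406) - 499) = sqrt(39/517 - 499) = sqrt(-257944/517) = 2*I*sqrt(33339262)/517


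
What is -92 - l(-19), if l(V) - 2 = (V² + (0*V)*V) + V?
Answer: -436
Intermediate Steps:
l(V) = 2 + V + V² (l(V) = 2 + ((V² + (0*V)*V) + V) = 2 + ((V² + 0*V) + V) = 2 + ((V² + 0) + V) = 2 + (V² + V) = 2 + (V + V²) = 2 + V + V²)
-92 - l(-19) = -92 - (2 - 19 + (-19)²) = -92 - (2 - 19 + 361) = -92 - 1*344 = -92 - 344 = -436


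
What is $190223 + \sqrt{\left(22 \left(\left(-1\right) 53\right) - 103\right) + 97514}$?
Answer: $190223 + \sqrt{96245} \approx 1.9053 \cdot 10^{5}$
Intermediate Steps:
$190223 + \sqrt{\left(22 \left(\left(-1\right) 53\right) - 103\right) + 97514} = 190223 + \sqrt{\left(22 \left(-53\right) - 103\right) + 97514} = 190223 + \sqrt{\left(-1166 - 103\right) + 97514} = 190223 + \sqrt{-1269 + 97514} = 190223 + \sqrt{96245}$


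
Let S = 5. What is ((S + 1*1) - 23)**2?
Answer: 289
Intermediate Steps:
((S + 1*1) - 23)**2 = ((5 + 1*1) - 23)**2 = ((5 + 1) - 23)**2 = (6 - 23)**2 = (-17)**2 = 289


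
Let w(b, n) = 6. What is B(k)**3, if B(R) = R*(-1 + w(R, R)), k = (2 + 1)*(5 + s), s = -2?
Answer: 91125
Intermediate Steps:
k = 9 (k = (2 + 1)*(5 - 2) = 3*3 = 9)
B(R) = 5*R (B(R) = R*(-1 + 6) = R*5 = 5*R)
B(k)**3 = (5*9)**3 = 45**3 = 91125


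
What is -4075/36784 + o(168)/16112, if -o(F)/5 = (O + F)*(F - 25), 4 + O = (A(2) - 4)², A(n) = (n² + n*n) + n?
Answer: -17518975/1949552 ≈ -8.9862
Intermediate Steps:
A(n) = n + 2*n² (A(n) = (n² + n²) + n = 2*n² + n = n + 2*n²)
O = 32 (O = -4 + (2*(1 + 2*2) - 4)² = -4 + (2*(1 + 4) - 4)² = -4 + (2*5 - 4)² = -4 + (10 - 4)² = -4 + 6² = -4 + 36 = 32)
o(F) = -5*(-25 + F)*(32 + F) (o(F) = -5*(32 + F)*(F - 25) = -5*(32 + F)*(-25 + F) = -5*(-25 + F)*(32 + F))
-4075/36784 + o(168)/16112 = -4075/36784 + (4000 - 35*168 - 5*168²)/16112 = -4075*1/36784 + (4000 - 5880 - 5*28224)*(1/16112) = -4075/36784 + (4000 - 5880 - 141120)*(1/16112) = -4075/36784 - 143000*1/16112 = -4075/36784 - 17875/2014 = -17518975/1949552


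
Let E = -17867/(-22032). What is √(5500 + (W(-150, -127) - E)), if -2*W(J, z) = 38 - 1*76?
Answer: 13*√42317/36 ≈ 74.285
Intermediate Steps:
W(J, z) = 19 (W(J, z) = -(38 - 1*76)/2 = -(38 - 76)/2 = -½*(-38) = 19)
E = 1051/1296 (E = -17867*(-1/22032) = 1051/1296 ≈ 0.81096)
√(5500 + (W(-150, -127) - E)) = √(5500 + (19 - 1*1051/1296)) = √(5500 + (19 - 1051/1296)) = √(5500 + 23573/1296) = √(7151573/1296) = 13*√42317/36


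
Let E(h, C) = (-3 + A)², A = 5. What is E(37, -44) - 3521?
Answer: -3517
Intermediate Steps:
E(h, C) = 4 (E(h, C) = (-3 + 5)² = 2² = 4)
E(37, -44) - 3521 = 4 - 3521 = -3517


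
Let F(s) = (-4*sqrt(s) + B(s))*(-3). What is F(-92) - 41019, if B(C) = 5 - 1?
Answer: -41031 + 24*I*sqrt(23) ≈ -41031.0 + 115.1*I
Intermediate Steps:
B(C) = 4
F(s) = -12 + 12*sqrt(s) (F(s) = (-4*sqrt(s) + 4)*(-3) = (4 - 4*sqrt(s))*(-3) = -12 + 12*sqrt(s))
F(-92) - 41019 = (-12 + 12*sqrt(-92)) - 41019 = (-12 + 12*(2*I*sqrt(23))) - 41019 = (-12 + 24*I*sqrt(23)) - 41019 = -41031 + 24*I*sqrt(23)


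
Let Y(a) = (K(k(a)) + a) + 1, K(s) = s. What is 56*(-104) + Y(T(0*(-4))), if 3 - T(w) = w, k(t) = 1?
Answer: -5819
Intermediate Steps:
T(w) = 3 - w
Y(a) = 2 + a (Y(a) = (1 + a) + 1 = 2 + a)
56*(-104) + Y(T(0*(-4))) = 56*(-104) + (2 + (3 - 0*(-4))) = -5824 + (2 + (3 - 1*0)) = -5824 + (2 + (3 + 0)) = -5824 + (2 + 3) = -5824 + 5 = -5819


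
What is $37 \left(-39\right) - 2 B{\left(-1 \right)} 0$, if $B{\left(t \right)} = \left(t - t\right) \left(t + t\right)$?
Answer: $0$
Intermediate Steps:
$B{\left(t \right)} = 0$ ($B{\left(t \right)} = 0 \cdot 2 t = 0$)
$37 \left(-39\right) - 2 B{\left(-1 \right)} 0 = 37 \left(-39\right) \left(-2\right) 0 \cdot 0 = - 1443 \cdot 0 \cdot 0 = \left(-1443\right) 0 = 0$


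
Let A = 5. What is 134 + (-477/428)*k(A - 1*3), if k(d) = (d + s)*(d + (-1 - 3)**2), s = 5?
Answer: -1375/214 ≈ -6.4252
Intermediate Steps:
k(d) = (5 + d)*(16 + d) (k(d) = (d + 5)*(d + (-1 - 3)**2) = (5 + d)*(d + (-4)**2) = (5 + d)*(d + 16) = (5 + d)*(16 + d))
134 + (-477/428)*k(A - 1*3) = 134 + (-477/428)*(80 + (5 - 1*3)**2 + 21*(5 - 1*3)) = 134 + (-477*1/428)*(80 + (5 - 3)**2 + 21*(5 - 3)) = 134 - 477*(80 + 2**2 + 21*2)/428 = 134 - 477*(80 + 4 + 42)/428 = 134 - 477/428*126 = 134 - 30051/214 = -1375/214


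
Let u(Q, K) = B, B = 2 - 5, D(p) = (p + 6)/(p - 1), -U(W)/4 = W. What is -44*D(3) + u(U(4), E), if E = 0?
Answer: -201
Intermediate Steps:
U(W) = -4*W
D(p) = (6 + p)/(-1 + p)
B = -3
u(Q, K) = -3
-44*D(3) + u(U(4), E) = -44*(6 + 3)/(-1 + 3) - 3 = -44*9/2 - 3 = -198 - 3 = -201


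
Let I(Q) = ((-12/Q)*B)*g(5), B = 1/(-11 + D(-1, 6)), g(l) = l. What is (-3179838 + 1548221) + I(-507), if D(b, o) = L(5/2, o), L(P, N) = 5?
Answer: -827229829/507 ≈ -1.6316e+6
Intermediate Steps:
D(b, o) = 5
B = -⅙ (B = 1/(-11 + 5) = 1/(-6) = -⅙ ≈ -0.16667)
I(Q) = 10/Q (I(Q) = (-12/Q*(-⅙))*5 = (2/Q)*5 = 10/Q)
(-3179838 + 1548221) + I(-507) = (-3179838 + 1548221) + 10/(-507) = -1631617 + 10*(-1/507) = -1631617 - 10/507 = -827229829/507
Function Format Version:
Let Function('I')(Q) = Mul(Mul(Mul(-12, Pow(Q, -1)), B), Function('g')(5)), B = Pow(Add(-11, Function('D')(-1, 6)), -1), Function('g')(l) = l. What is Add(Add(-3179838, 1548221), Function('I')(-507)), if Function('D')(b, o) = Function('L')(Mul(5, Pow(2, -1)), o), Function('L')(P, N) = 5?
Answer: Rational(-827229829, 507) ≈ -1.6316e+6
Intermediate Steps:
Function('D')(b, o) = 5
B = Rational(-1, 6) (B = Pow(Add(-11, 5), -1) = Pow(-6, -1) = Rational(-1, 6) ≈ -0.16667)
Function('I')(Q) = Mul(10, Pow(Q, -1)) (Function('I')(Q) = Mul(Mul(Mul(-12, Pow(Q, -1)), Rational(-1, 6)), 5) = Mul(Mul(2, Pow(Q, -1)), 5) = Mul(10, Pow(Q, -1)))
Add(Add(-3179838, 1548221), Function('I')(-507)) = Add(Add(-3179838, 1548221), Mul(10, Pow(-507, -1))) = Add(-1631617, Mul(10, Rational(-1, 507))) = Add(-1631617, Rational(-10, 507)) = Rational(-827229829, 507)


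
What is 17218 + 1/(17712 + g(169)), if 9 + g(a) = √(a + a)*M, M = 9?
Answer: 599509394429/34818759 - 13*√2/34818759 ≈ 17218.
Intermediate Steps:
g(a) = -9 + 9*√2*√a (g(a) = -9 + √(a + a)*9 = -9 + √(2*a)*9 = -9 + (√2*√a)*9 = -9 + 9*√2*√a)
17218 + 1/(17712 + g(169)) = 17218 + 1/(17712 + (-9 + 9*√2*√169)) = 17218 + 1/(17712 + (-9 + 9*√2*13)) = 17218 + 1/(17712 + (-9 + 117*√2)) = 17218 + 1/(17703 + 117*√2)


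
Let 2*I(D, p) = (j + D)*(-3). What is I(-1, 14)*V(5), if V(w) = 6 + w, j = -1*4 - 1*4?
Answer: 297/2 ≈ 148.50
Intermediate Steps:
j = -8 (j = -4 - 4 = -8)
I(D, p) = 12 - 3*D/2 (I(D, p) = ((-8 + D)*(-3))/2 = (24 - 3*D)/2 = 12 - 3*D/2)
I(-1, 14)*V(5) = (12 - 3/2*(-1))*(6 + 5) = (12 + 3/2)*11 = (27/2)*11 = 297/2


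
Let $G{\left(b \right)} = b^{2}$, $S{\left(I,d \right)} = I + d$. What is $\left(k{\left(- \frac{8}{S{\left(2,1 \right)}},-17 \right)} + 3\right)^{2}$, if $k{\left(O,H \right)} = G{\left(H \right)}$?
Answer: $85264$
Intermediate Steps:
$k{\left(O,H \right)} = H^{2}$
$\left(k{\left(- \frac{8}{S{\left(2,1 \right)}},-17 \right)} + 3\right)^{2} = \left(\left(-17\right)^{2} + 3\right)^{2} = \left(289 + 3\right)^{2} = 292^{2} = 85264$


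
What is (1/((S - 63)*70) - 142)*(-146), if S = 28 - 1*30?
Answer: 47165373/2275 ≈ 20732.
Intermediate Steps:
S = -2 (S = 28 - 30 = -2)
(1/((S - 63)*70) - 142)*(-146) = (1/(-2 - 63*70) - 142)*(-146) = ((1/70)/(-65) - 142)*(-146) = (-1/65*1/70 - 142)*(-146) = (-1/4550 - 142)*(-146) = -646101/4550*(-146) = 47165373/2275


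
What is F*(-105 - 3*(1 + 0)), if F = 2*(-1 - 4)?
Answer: 1080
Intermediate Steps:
F = -10 (F = 2*(-5) = -10)
F*(-105 - 3*(1 + 0)) = -10*(-105 - 3*(1 + 0)) = -10*(-105 - 3*1) = -10*(-105 - 3) = -10*(-108) = 1080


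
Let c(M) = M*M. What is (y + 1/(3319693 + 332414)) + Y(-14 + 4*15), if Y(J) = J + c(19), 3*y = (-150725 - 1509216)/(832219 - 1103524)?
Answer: 405290561067979/990834889635 ≈ 409.04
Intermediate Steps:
c(M) = M²
y = 1659941/813915 (y = ((-150725 - 1509216)/(832219 - 1103524))/3 = (-1659941/(-271305))/3 = (-1659941*(-1/271305))/3 = (⅓)*(1659941/271305) = 1659941/813915 ≈ 2.0395)
Y(J) = 361 + J (Y(J) = J + 19² = J + 361 = 361 + J)
(y + 1/(3319693 + 332414)) + Y(-14 + 4*15) = (1659941/813915 + 1/(3319693 + 332414)) + (361 + (-14 + 4*15)) = (1659941/813915 + 1/3652107) + (361 + (-14 + 60)) = (1659941/813915 + 1/3652107) + (361 + 46) = 2020760986534/990834889635 + 407 = 405290561067979/990834889635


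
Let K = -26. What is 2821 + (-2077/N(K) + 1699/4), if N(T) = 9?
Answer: 108539/36 ≈ 3015.0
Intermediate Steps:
2821 + (-2077/N(K) + 1699/4) = 2821 + (-2077/9 + 1699/4) = 2821 + 6983/36 = 108539/36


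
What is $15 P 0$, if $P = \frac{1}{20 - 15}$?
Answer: $0$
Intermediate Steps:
$P = \frac{1}{5} \approx 0.2$
$15 P 0 = 15 \cdot \frac{1}{5} \cdot 0 = 3 \cdot 0 = 0$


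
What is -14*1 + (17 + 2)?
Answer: 5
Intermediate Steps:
-14*1 + (17 + 2) = -14 + 19 = 5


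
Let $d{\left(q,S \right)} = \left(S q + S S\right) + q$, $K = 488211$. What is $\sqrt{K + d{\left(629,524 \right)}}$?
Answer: $2 \sqrt{273253} \approx 1045.5$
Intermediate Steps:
$d{\left(q,S \right)} = q + S^{2} + S q$ ($d{\left(q,S \right)} = \left(S q + S^{2}\right) + q = \left(S^{2} + S q\right) + q = q + S^{2} + S q$)
$\sqrt{K + d{\left(629,524 \right)}} = \sqrt{488211 + \left(629 + 524^{2} + 524 \cdot 629\right)} = \sqrt{488211 + \left(629 + 274576 + 329596\right)} = \sqrt{488211 + 604801} = \sqrt{1093012} = 2 \sqrt{273253}$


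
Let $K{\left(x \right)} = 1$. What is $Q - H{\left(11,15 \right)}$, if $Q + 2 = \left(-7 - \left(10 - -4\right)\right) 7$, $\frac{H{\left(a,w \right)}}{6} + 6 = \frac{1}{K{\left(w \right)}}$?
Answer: $-119$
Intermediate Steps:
$H{\left(a,w \right)} = -30$ ($H{\left(a,w \right)} = -36 + \frac{6}{1} = -36 + 6 \cdot 1 = -36 + 6 = -30$)
$Q = -149$ ($Q = -2 + \left(-7 - \left(10 - -4\right)\right) 7 = -2 + \left(-7 - \left(10 + 4\right)\right) 7 = -2 + \left(-7 - 14\right) 7 = -2 - 147 = -149$)
$Q - H{\left(11,15 \right)} = -149 - -30 = -149 + 30 = -119$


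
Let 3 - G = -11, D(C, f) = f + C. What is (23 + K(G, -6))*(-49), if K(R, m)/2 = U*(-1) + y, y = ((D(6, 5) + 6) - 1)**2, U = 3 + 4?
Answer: -25529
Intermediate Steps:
D(C, f) = C + f
G = 14 (G = 3 - 1*(-11) = 3 + 11 = 14)
U = 7
y = 256 (y = (((6 + 5) + 6) - 1)**2 = ((11 + 6) - 1)**2 = (17 - 1)**2 = 16**2 = 256)
K(R, m) = 498 (K(R, m) = 2*(7*(-1) + 256) = 2*(-7 + 256) = 2*249 = 498)
(23 + K(G, -6))*(-49) = (23 + 498)*(-49) = 521*(-49) = -25529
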